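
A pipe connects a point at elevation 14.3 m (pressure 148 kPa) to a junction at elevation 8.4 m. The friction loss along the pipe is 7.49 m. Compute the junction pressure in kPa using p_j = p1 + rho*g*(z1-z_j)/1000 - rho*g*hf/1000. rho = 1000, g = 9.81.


Junction pressure: p_j = p1 + rho*g*(z1 - z_j)/1000 - rho*g*hf/1000.
Elevation term = 1000*9.81*(14.3 - 8.4)/1000 = 57.879 kPa.
Friction term = 1000*9.81*7.49/1000 = 73.477 kPa.
p_j = 148 + 57.879 - 73.477 = 132.4 kPa.

132.4


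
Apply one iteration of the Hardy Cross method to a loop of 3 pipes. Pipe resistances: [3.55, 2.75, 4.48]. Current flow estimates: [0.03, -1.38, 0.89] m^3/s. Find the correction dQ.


Numerator terms (r*Q*|Q|): 3.55*0.03*|0.03| = 0.0032; 2.75*-1.38*|-1.38| = -5.2371; 4.48*0.89*|0.89| = 3.5486.
Sum of numerator = -1.6853.
Denominator terms (r*|Q|): 3.55*|0.03| = 0.1065; 2.75*|-1.38| = 3.795; 4.48*|0.89| = 3.9872.
2 * sum of denominator = 2 * 7.8887 = 15.7774.
dQ = --1.6853 / 15.7774 = 0.1068 m^3/s.

0.1068


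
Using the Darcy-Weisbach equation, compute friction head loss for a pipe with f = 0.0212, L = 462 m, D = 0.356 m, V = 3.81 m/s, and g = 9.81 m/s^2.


Darcy-Weisbach equation: h_f = f * (L/D) * V^2/(2g).
f * L/D = 0.0212 * 462/0.356 = 27.5124.
V^2/(2g) = 3.81^2 / (2*9.81) = 14.5161 / 19.62 = 0.7399 m.
h_f = 27.5124 * 0.7399 = 20.355 m.

20.355


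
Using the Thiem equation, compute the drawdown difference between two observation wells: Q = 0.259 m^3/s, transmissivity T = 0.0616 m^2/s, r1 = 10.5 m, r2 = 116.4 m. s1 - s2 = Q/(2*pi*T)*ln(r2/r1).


Thiem equation: s1 - s2 = Q/(2*pi*T) * ln(r2/r1).
ln(r2/r1) = ln(116.4/10.5) = 2.4057.
Q/(2*pi*T) = 0.259 / (2*pi*0.0616) = 0.259 / 0.387 = 0.6692.
s1 - s2 = 0.6692 * 2.4057 = 1.6098 m.

1.6098


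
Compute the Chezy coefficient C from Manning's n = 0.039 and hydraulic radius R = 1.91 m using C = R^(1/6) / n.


The Chezy coefficient relates to Manning's n through C = R^(1/6) / n.
R^(1/6) = 1.91^(1/6) = 1.113881.
C = 1.113881 / 0.039 = 28.56 m^(1/2)/s.

28.56


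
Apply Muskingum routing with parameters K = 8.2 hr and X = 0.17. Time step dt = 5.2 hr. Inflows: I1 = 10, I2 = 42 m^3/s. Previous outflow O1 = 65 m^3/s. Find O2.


Muskingum coefficients:
denom = 2*K*(1-X) + dt = 2*8.2*(1-0.17) + 5.2 = 18.812.
C0 = (dt - 2*K*X)/denom = (5.2 - 2*8.2*0.17)/18.812 = 0.1282.
C1 = (dt + 2*K*X)/denom = (5.2 + 2*8.2*0.17)/18.812 = 0.4246.
C2 = (2*K*(1-X) - dt)/denom = 0.4472.
O2 = C0*I2 + C1*I1 + C2*O1
   = 0.1282*42 + 0.4246*10 + 0.4472*65
   = 38.7 m^3/s.

38.7


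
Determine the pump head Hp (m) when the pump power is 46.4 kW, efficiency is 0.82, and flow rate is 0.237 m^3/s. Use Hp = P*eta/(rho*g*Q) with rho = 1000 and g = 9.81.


Pump head formula: Hp = P * eta / (rho * g * Q).
Numerator: P * eta = 46.4 * 1000 * 0.82 = 38048.0 W.
Denominator: rho * g * Q = 1000 * 9.81 * 0.237 = 2324.97.
Hp = 38048.0 / 2324.97 = 16.36 m.

16.36


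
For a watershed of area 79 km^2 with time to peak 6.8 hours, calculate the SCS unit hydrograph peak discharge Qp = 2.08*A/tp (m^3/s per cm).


SCS formula: Qp = 2.08 * A / tp.
Qp = 2.08 * 79 / 6.8
   = 164.32 / 6.8
   = 24.16 m^3/s per cm.

24.16


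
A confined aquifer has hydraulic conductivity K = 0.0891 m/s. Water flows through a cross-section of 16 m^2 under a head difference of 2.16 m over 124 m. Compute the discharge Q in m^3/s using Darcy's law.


Darcy's law: Q = K * A * i, where i = dh/L.
Hydraulic gradient i = 2.16 / 124 = 0.017419.
Q = 0.0891 * 16 * 0.017419
  = 0.0248 m^3/s.

0.0248


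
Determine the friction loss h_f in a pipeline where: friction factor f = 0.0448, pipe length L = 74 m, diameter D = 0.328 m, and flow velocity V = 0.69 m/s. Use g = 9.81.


Darcy-Weisbach equation: h_f = f * (L/D) * V^2/(2g).
f * L/D = 0.0448 * 74/0.328 = 10.1073.
V^2/(2g) = 0.69^2 / (2*9.81) = 0.4761 / 19.62 = 0.0243 m.
h_f = 10.1073 * 0.0243 = 0.245 m.

0.245


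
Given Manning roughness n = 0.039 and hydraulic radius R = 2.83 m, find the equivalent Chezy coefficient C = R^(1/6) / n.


The Chezy coefficient relates to Manning's n through C = R^(1/6) / n.
R^(1/6) = 2.83^(1/6) = 1.189317.
C = 1.189317 / 0.039 = 30.5 m^(1/2)/s.

30.5


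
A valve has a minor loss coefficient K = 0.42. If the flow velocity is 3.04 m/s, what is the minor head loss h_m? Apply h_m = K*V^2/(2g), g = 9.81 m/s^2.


Minor loss formula: h_m = K * V^2/(2g).
V^2 = 3.04^2 = 9.2416.
V^2/(2g) = 9.2416 / 19.62 = 0.471 m.
h_m = 0.42 * 0.471 = 0.1978 m.

0.1978


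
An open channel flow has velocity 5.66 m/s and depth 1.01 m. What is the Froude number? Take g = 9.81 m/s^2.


The Froude number is defined as Fr = V / sqrt(g*y).
g*y = 9.81 * 1.01 = 9.9081.
sqrt(g*y) = sqrt(9.9081) = 3.1477.
Fr = 5.66 / 3.1477 = 1.7981.

1.7981


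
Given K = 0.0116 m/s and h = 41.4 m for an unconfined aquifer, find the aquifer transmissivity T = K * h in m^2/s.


Transmissivity is defined as T = K * h.
T = 0.0116 * 41.4
  = 0.4802 m^2/s.

0.4802


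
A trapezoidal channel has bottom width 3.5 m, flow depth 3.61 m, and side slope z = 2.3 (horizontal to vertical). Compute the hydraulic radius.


For a trapezoidal section with side slope z:
A = (b + z*y)*y = (3.5 + 2.3*3.61)*3.61 = 42.609 m^2.
P = b + 2*y*sqrt(1 + z^2) = 3.5 + 2*3.61*sqrt(1 + 2.3^2) = 21.608 m.
R = A/P = 42.609 / 21.608 = 1.9719 m.

1.9719


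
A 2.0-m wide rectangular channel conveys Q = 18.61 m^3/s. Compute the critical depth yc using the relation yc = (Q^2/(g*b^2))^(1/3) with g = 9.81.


Using yc = (Q^2 / (g * b^2))^(1/3):
Q^2 = 18.61^2 = 346.33.
g * b^2 = 9.81 * 2.0^2 = 9.81 * 4.0 = 39.24.
Q^2 / (g*b^2) = 346.33 / 39.24 = 8.8259.
yc = 8.8259^(1/3) = 2.0666 m.

2.0666


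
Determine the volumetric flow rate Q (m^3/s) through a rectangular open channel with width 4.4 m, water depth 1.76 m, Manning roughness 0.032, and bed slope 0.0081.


For a rectangular channel, the cross-sectional area A = b * y = 4.4 * 1.76 = 7.74 m^2.
The wetted perimeter P = b + 2y = 4.4 + 2*1.76 = 7.92 m.
Hydraulic radius R = A/P = 7.74/7.92 = 0.9778 m.
Velocity V = (1/n)*R^(2/3)*S^(1/2) = (1/0.032)*0.9778^(2/3)*0.0081^(1/2) = 2.7707 m/s.
Discharge Q = A * V = 7.74 * 2.7707 = 21.456 m^3/s.

21.456


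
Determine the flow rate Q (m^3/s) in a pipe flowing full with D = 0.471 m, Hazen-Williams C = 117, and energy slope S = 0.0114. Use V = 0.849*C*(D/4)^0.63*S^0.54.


For a full circular pipe, R = D/4 = 0.471/4 = 0.1177 m.
V = 0.849 * 117 * 0.1177^0.63 * 0.0114^0.54
  = 0.849 * 117 * 0.25984 * 0.089275
  = 2.3042 m/s.
Pipe area A = pi*D^2/4 = pi*0.471^2/4 = 0.1742 m^2.
Q = A * V = 0.1742 * 2.3042 = 0.4015 m^3/s.

0.4015


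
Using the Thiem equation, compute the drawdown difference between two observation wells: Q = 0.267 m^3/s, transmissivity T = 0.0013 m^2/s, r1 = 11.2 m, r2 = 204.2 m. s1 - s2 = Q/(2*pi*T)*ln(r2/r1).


Thiem equation: s1 - s2 = Q/(2*pi*T) * ln(r2/r1).
ln(r2/r1) = ln(204.2/11.2) = 2.9032.
Q/(2*pi*T) = 0.267 / (2*pi*0.0013) = 0.267 / 0.0082 = 32.688.
s1 - s2 = 32.688 * 2.9032 = 94.8993 m.

94.8993


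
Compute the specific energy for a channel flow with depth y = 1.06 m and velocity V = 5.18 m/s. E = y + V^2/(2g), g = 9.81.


Specific energy E = y + V^2/(2g).
Velocity head = V^2/(2g) = 5.18^2 / (2*9.81) = 26.8324 / 19.62 = 1.3676 m.
E = 1.06 + 1.3676 = 2.4276 m.

2.4276


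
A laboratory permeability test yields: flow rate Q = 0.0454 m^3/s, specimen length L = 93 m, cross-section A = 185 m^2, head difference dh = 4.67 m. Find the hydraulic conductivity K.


From K = Q*L / (A*dh):
Numerator: Q*L = 0.0454 * 93 = 4.2222.
Denominator: A*dh = 185 * 4.67 = 863.95.
K = 4.2222 / 863.95 = 0.004887 m/s.

0.004887


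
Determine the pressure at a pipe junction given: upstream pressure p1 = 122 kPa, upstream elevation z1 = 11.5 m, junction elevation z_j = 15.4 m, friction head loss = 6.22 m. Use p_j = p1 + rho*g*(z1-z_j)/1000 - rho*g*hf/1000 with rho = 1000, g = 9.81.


Junction pressure: p_j = p1 + rho*g*(z1 - z_j)/1000 - rho*g*hf/1000.
Elevation term = 1000*9.81*(11.5 - 15.4)/1000 = -38.259 kPa.
Friction term = 1000*9.81*6.22/1000 = 61.018 kPa.
p_j = 122 + -38.259 - 61.018 = 22.72 kPa.

22.72


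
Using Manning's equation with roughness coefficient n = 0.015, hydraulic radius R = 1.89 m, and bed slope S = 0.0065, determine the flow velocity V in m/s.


Manning's equation gives V = (1/n) * R^(2/3) * S^(1/2).
First, compute R^(2/3) = 1.89^(2/3) = 1.5286.
Next, S^(1/2) = 0.0065^(1/2) = 0.080623.
Then 1/n = 1/0.015 = 66.67.
V = 66.67 * 1.5286 * 0.080623 = 8.2162 m/s.

8.2162


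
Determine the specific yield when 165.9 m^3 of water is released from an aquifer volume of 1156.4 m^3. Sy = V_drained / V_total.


Specific yield Sy = Volume drained / Total volume.
Sy = 165.9 / 1156.4
   = 0.1435.

0.1435


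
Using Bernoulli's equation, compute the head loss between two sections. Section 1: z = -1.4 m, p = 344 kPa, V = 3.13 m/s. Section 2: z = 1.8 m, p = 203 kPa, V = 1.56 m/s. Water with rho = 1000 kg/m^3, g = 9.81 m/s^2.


Total head at each section: H = z + p/(rho*g) + V^2/(2g).
H1 = -1.4 + 344*1000/(1000*9.81) + 3.13^2/(2*9.81)
   = -1.4 + 35.066 + 0.4993
   = 34.166 m.
H2 = 1.8 + 203*1000/(1000*9.81) + 1.56^2/(2*9.81)
   = 1.8 + 20.693 + 0.124
   = 22.617 m.
h_L = H1 - H2 = 34.166 - 22.617 = 11.548 m.

11.548


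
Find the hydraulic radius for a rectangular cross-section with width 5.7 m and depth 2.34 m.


For a rectangular section:
Flow area A = b * y = 5.7 * 2.34 = 13.34 m^2.
Wetted perimeter P = b + 2y = 5.7 + 2*2.34 = 10.38 m.
Hydraulic radius R = A/P = 13.34 / 10.38 = 1.285 m.

1.285


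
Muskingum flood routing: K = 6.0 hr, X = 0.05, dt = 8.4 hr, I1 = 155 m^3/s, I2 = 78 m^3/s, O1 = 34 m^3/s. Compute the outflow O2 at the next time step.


Muskingum coefficients:
denom = 2*K*(1-X) + dt = 2*6.0*(1-0.05) + 8.4 = 19.8.
C0 = (dt - 2*K*X)/denom = (8.4 - 2*6.0*0.05)/19.8 = 0.3939.
C1 = (dt + 2*K*X)/denom = (8.4 + 2*6.0*0.05)/19.8 = 0.4545.
C2 = (2*K*(1-X) - dt)/denom = 0.1515.
O2 = C0*I2 + C1*I1 + C2*O1
   = 0.3939*78 + 0.4545*155 + 0.1515*34
   = 106.33 m^3/s.

106.33


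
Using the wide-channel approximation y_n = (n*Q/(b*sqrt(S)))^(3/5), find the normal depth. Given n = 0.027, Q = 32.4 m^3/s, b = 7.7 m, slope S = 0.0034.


We use the wide-channel approximation y_n = (n*Q/(b*sqrt(S)))^(3/5).
sqrt(S) = sqrt(0.0034) = 0.05831.
Numerator: n*Q = 0.027 * 32.4 = 0.8748.
Denominator: b*sqrt(S) = 7.7 * 0.05831 = 0.448987.
arg = 1.9484.
y_n = 1.9484^(3/5) = 1.4921 m.

1.4921


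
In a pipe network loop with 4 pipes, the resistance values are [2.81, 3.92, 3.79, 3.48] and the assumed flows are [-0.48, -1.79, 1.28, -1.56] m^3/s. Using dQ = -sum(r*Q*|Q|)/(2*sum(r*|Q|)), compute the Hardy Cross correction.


Numerator terms (r*Q*|Q|): 2.81*-0.48*|-0.48| = -0.6474; 3.92*-1.79*|-1.79| = -12.5601; 3.79*1.28*|1.28| = 6.2095; 3.48*-1.56*|-1.56| = -8.4689.
Sum of numerator = -15.4669.
Denominator terms (r*|Q|): 2.81*|-0.48| = 1.3488; 3.92*|-1.79| = 7.0168; 3.79*|1.28| = 4.8512; 3.48*|-1.56| = 5.4288.
2 * sum of denominator = 2 * 18.6456 = 37.2912.
dQ = --15.4669 / 37.2912 = 0.4148 m^3/s.

0.4148


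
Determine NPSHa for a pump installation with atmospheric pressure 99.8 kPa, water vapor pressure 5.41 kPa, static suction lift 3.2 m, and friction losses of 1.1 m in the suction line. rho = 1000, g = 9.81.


NPSHa = p_atm/(rho*g) - z_s - hf_s - p_vap/(rho*g).
p_atm/(rho*g) = 99.8*1000 / (1000*9.81) = 10.173 m.
p_vap/(rho*g) = 5.41*1000 / (1000*9.81) = 0.551 m.
NPSHa = 10.173 - 3.2 - 1.1 - 0.551
      = 5.32 m.

5.32


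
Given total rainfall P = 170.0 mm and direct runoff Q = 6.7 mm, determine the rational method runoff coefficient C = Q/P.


The runoff coefficient C = runoff depth / rainfall depth.
C = 6.7 / 170.0
  = 0.0394.

0.0394


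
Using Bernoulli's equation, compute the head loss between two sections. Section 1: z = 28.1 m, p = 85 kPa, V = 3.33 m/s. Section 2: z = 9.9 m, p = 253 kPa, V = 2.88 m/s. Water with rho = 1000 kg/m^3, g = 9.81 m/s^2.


Total head at each section: H = z + p/(rho*g) + V^2/(2g).
H1 = 28.1 + 85*1000/(1000*9.81) + 3.33^2/(2*9.81)
   = 28.1 + 8.665 + 0.5652
   = 37.33 m.
H2 = 9.9 + 253*1000/(1000*9.81) + 2.88^2/(2*9.81)
   = 9.9 + 25.79 + 0.4228
   = 36.113 m.
h_L = H1 - H2 = 37.33 - 36.113 = 1.217 m.

1.217


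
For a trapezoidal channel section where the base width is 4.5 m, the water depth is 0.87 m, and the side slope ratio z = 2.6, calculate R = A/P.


For a trapezoidal section with side slope z:
A = (b + z*y)*y = (4.5 + 2.6*0.87)*0.87 = 5.883 m^2.
P = b + 2*y*sqrt(1 + z^2) = 4.5 + 2*0.87*sqrt(1 + 2.6^2) = 9.347 m.
R = A/P = 5.883 / 9.347 = 0.6294 m.

0.6294


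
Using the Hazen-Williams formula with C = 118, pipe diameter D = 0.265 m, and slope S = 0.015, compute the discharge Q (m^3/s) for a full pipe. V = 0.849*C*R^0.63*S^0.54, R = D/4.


For a full circular pipe, R = D/4 = 0.265/4 = 0.0663 m.
V = 0.849 * 118 * 0.0663^0.63 * 0.015^0.54
  = 0.849 * 118 * 0.180862 * 0.103535
  = 1.876 m/s.
Pipe area A = pi*D^2/4 = pi*0.265^2/4 = 0.0552 m^2.
Q = A * V = 0.0552 * 1.876 = 0.1035 m^3/s.

0.1035


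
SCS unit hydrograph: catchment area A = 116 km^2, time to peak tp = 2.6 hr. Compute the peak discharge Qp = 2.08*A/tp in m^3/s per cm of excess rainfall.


SCS formula: Qp = 2.08 * A / tp.
Qp = 2.08 * 116 / 2.6
   = 241.28 / 2.6
   = 92.8 m^3/s per cm.

92.8


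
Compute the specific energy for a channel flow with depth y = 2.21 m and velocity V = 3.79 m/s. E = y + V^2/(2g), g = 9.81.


Specific energy E = y + V^2/(2g).
Velocity head = V^2/(2g) = 3.79^2 / (2*9.81) = 14.3641 / 19.62 = 0.7321 m.
E = 2.21 + 0.7321 = 2.9421 m.

2.9421


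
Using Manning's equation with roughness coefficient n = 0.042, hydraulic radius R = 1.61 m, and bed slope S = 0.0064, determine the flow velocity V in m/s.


Manning's equation gives V = (1/n) * R^(2/3) * S^(1/2).
First, compute R^(2/3) = 1.61^(2/3) = 1.3737.
Next, S^(1/2) = 0.0064^(1/2) = 0.08.
Then 1/n = 1/0.042 = 23.81.
V = 23.81 * 1.3737 * 0.08 = 2.6165 m/s.

2.6165


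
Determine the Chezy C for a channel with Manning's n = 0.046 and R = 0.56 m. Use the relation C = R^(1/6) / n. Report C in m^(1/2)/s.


The Chezy coefficient relates to Manning's n through C = R^(1/6) / n.
R^(1/6) = 0.56^(1/6) = 0.907886.
C = 0.907886 / 0.046 = 19.74 m^(1/2)/s.

19.74


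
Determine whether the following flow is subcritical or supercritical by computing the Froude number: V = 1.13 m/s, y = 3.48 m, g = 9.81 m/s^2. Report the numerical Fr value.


The Froude number is defined as Fr = V / sqrt(g*y).
g*y = 9.81 * 3.48 = 34.1388.
sqrt(g*y) = sqrt(34.1388) = 5.8428.
Fr = 1.13 / 5.8428 = 0.1934.
Since Fr < 1, the flow is subcritical.

0.1934


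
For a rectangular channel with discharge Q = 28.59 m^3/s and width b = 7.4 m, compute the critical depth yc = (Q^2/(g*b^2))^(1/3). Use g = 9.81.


Using yc = (Q^2 / (g * b^2))^(1/3):
Q^2 = 28.59^2 = 817.39.
g * b^2 = 9.81 * 7.4^2 = 9.81 * 54.76 = 537.2.
Q^2 / (g*b^2) = 817.39 / 537.2 = 1.5216.
yc = 1.5216^(1/3) = 1.1502 m.

1.1502


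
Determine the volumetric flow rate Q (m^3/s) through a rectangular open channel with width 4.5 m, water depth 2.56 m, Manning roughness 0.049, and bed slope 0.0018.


For a rectangular channel, the cross-sectional area A = b * y = 4.5 * 2.56 = 11.52 m^2.
The wetted perimeter P = b + 2y = 4.5 + 2*2.56 = 9.62 m.
Hydraulic radius R = A/P = 11.52/9.62 = 1.1975 m.
Velocity V = (1/n)*R^(2/3)*S^(1/2) = (1/0.049)*1.1975^(2/3)*0.0018^(1/2) = 0.9764 m/s.
Discharge Q = A * V = 11.52 * 0.9764 = 11.248 m^3/s.

11.248


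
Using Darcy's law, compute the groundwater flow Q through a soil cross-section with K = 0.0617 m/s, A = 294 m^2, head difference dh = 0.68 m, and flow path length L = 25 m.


Darcy's law: Q = K * A * i, where i = dh/L.
Hydraulic gradient i = 0.68 / 25 = 0.0272.
Q = 0.0617 * 294 * 0.0272
  = 0.4934 m^3/s.

0.4934


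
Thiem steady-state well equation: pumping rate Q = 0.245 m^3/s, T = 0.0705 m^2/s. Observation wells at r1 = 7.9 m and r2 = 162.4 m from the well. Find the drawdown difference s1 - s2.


Thiem equation: s1 - s2 = Q/(2*pi*T) * ln(r2/r1).
ln(r2/r1) = ln(162.4/7.9) = 3.0232.
Q/(2*pi*T) = 0.245 / (2*pi*0.0705) = 0.245 / 0.443 = 0.5531.
s1 - s2 = 0.5531 * 3.0232 = 1.6721 m.

1.6721


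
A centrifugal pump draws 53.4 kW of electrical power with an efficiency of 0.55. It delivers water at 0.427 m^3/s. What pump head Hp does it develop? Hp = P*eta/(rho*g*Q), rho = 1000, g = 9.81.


Pump head formula: Hp = P * eta / (rho * g * Q).
Numerator: P * eta = 53.4 * 1000 * 0.55 = 29370.0 W.
Denominator: rho * g * Q = 1000 * 9.81 * 0.427 = 4188.87.
Hp = 29370.0 / 4188.87 = 7.01 m.

7.01


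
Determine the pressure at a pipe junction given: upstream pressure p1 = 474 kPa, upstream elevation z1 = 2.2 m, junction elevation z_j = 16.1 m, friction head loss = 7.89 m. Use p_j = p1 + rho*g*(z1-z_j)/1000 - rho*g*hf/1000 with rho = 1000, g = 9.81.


Junction pressure: p_j = p1 + rho*g*(z1 - z_j)/1000 - rho*g*hf/1000.
Elevation term = 1000*9.81*(2.2 - 16.1)/1000 = -136.359 kPa.
Friction term = 1000*9.81*7.89/1000 = 77.401 kPa.
p_j = 474 + -136.359 - 77.401 = 260.24 kPa.

260.24


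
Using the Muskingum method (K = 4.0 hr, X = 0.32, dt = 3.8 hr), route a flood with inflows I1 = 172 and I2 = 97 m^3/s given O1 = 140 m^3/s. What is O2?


Muskingum coefficients:
denom = 2*K*(1-X) + dt = 2*4.0*(1-0.32) + 3.8 = 9.24.
C0 = (dt - 2*K*X)/denom = (3.8 - 2*4.0*0.32)/9.24 = 0.1342.
C1 = (dt + 2*K*X)/denom = (3.8 + 2*4.0*0.32)/9.24 = 0.6883.
C2 = (2*K*(1-X) - dt)/denom = 0.1775.
O2 = C0*I2 + C1*I1 + C2*O1
   = 0.1342*97 + 0.6883*172 + 0.1775*140
   = 156.26 m^3/s.

156.26


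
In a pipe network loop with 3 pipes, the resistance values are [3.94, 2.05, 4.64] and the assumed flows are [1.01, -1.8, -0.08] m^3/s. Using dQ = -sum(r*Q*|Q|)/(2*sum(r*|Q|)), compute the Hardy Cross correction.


Numerator terms (r*Q*|Q|): 3.94*1.01*|1.01| = 4.0192; 2.05*-1.8*|-1.8| = -6.642; 4.64*-0.08*|-0.08| = -0.0297.
Sum of numerator = -2.6525.
Denominator terms (r*|Q|): 3.94*|1.01| = 3.9794; 2.05*|-1.8| = 3.69; 4.64*|-0.08| = 0.3712.
2 * sum of denominator = 2 * 8.0406 = 16.0812.
dQ = --2.6525 / 16.0812 = 0.1649 m^3/s.

0.1649


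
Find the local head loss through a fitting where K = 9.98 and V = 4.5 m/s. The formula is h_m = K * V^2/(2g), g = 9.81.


Minor loss formula: h_m = K * V^2/(2g).
V^2 = 4.5^2 = 20.25.
V^2/(2g) = 20.25 / 19.62 = 1.0321 m.
h_m = 9.98 * 1.0321 = 10.3005 m.

10.3005


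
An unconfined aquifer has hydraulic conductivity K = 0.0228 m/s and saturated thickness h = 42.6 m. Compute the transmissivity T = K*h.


Transmissivity is defined as T = K * h.
T = 0.0228 * 42.6
  = 0.9713 m^2/s.

0.9713


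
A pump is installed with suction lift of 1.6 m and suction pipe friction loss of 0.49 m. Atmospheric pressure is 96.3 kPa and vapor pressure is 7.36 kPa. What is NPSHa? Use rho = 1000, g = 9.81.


NPSHa = p_atm/(rho*g) - z_s - hf_s - p_vap/(rho*g).
p_atm/(rho*g) = 96.3*1000 / (1000*9.81) = 9.817 m.
p_vap/(rho*g) = 7.36*1000 / (1000*9.81) = 0.75 m.
NPSHa = 9.817 - 1.6 - 0.49 - 0.75
      = 6.98 m.

6.98


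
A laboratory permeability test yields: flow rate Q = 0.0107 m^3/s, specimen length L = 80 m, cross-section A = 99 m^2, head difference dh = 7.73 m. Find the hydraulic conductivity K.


From K = Q*L / (A*dh):
Numerator: Q*L = 0.0107 * 80 = 0.856.
Denominator: A*dh = 99 * 7.73 = 765.27.
K = 0.856 / 765.27 = 0.001119 m/s.

0.001119


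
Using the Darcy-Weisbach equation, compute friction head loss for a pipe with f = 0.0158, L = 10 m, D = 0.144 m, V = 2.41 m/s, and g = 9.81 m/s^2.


Darcy-Weisbach equation: h_f = f * (L/D) * V^2/(2g).
f * L/D = 0.0158 * 10/0.144 = 1.0972.
V^2/(2g) = 2.41^2 / (2*9.81) = 5.8081 / 19.62 = 0.296 m.
h_f = 1.0972 * 0.296 = 0.325 m.

0.325


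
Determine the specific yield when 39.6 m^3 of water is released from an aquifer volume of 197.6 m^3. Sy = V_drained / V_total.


Specific yield Sy = Volume drained / Total volume.
Sy = 39.6 / 197.6
   = 0.2004.

0.2004


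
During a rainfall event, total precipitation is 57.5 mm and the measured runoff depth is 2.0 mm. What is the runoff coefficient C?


The runoff coefficient C = runoff depth / rainfall depth.
C = 2.0 / 57.5
  = 0.0348.

0.0348


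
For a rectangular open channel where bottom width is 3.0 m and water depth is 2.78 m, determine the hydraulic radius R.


For a rectangular section:
Flow area A = b * y = 3.0 * 2.78 = 8.34 m^2.
Wetted perimeter P = b + 2y = 3.0 + 2*2.78 = 8.56 m.
Hydraulic radius R = A/P = 8.34 / 8.56 = 0.9743 m.

0.9743


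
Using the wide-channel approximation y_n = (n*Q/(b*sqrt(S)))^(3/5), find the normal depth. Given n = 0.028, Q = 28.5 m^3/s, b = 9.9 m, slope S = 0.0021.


We use the wide-channel approximation y_n = (n*Q/(b*sqrt(S)))^(3/5).
sqrt(S) = sqrt(0.0021) = 0.045826.
Numerator: n*Q = 0.028 * 28.5 = 0.798.
Denominator: b*sqrt(S) = 9.9 * 0.045826 = 0.453677.
arg = 1.759.
y_n = 1.759^(3/5) = 1.4033 m.

1.4033


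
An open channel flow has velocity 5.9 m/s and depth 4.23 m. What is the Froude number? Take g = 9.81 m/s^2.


The Froude number is defined as Fr = V / sqrt(g*y).
g*y = 9.81 * 4.23 = 41.4963.
sqrt(g*y) = sqrt(41.4963) = 6.4418.
Fr = 5.9 / 6.4418 = 0.9159.

0.9159


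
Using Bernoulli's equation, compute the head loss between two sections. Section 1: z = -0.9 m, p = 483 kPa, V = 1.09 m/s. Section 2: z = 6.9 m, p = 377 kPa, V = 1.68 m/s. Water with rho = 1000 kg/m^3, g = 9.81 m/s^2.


Total head at each section: H = z + p/(rho*g) + V^2/(2g).
H1 = -0.9 + 483*1000/(1000*9.81) + 1.09^2/(2*9.81)
   = -0.9 + 49.235 + 0.0606
   = 48.396 m.
H2 = 6.9 + 377*1000/(1000*9.81) + 1.68^2/(2*9.81)
   = 6.9 + 38.43 + 0.1439
   = 45.474 m.
h_L = H1 - H2 = 48.396 - 45.474 = 2.922 m.

2.922


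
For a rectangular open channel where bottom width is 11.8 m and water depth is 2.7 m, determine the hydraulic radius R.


For a rectangular section:
Flow area A = b * y = 11.8 * 2.7 = 31.86 m^2.
Wetted perimeter P = b + 2y = 11.8 + 2*2.7 = 17.2 m.
Hydraulic radius R = A/P = 31.86 / 17.2 = 1.8523 m.

1.8523


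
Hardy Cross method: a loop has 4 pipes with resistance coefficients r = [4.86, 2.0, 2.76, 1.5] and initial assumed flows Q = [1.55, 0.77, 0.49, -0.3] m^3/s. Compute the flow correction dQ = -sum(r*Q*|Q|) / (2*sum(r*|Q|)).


Numerator terms (r*Q*|Q|): 4.86*1.55*|1.55| = 11.6762; 2.0*0.77*|0.77| = 1.1858; 2.76*0.49*|0.49| = 0.6627; 1.5*-0.3*|-0.3| = -0.135.
Sum of numerator = 13.3896.
Denominator terms (r*|Q|): 4.86*|1.55| = 7.533; 2.0*|0.77| = 1.54; 2.76*|0.49| = 1.3524; 1.5*|-0.3| = 0.45.
2 * sum of denominator = 2 * 10.8754 = 21.7508.
dQ = -13.3896 / 21.7508 = -0.6156 m^3/s.

-0.6156


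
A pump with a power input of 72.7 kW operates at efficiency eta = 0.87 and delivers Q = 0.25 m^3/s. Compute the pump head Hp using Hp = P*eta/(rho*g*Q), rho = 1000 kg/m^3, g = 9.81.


Pump head formula: Hp = P * eta / (rho * g * Q).
Numerator: P * eta = 72.7 * 1000 * 0.87 = 63249.0 W.
Denominator: rho * g * Q = 1000 * 9.81 * 0.25 = 2452.5.
Hp = 63249.0 / 2452.5 = 25.79 m.

25.79


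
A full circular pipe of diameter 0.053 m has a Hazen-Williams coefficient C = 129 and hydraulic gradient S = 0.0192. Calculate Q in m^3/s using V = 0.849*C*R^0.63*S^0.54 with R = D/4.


For a full circular pipe, R = D/4 = 0.053/4 = 0.0132 m.
V = 0.849 * 129 * 0.0132^0.63 * 0.0192^0.54
  = 0.849 * 129 * 0.065614 * 0.118299
  = 0.8501 m/s.
Pipe area A = pi*D^2/4 = pi*0.053^2/4 = 0.0022 m^2.
Q = A * V = 0.0022 * 0.8501 = 0.0019 m^3/s.

0.0019


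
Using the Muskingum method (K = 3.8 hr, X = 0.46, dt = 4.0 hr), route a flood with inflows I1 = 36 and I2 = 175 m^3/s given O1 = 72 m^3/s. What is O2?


Muskingum coefficients:
denom = 2*K*(1-X) + dt = 2*3.8*(1-0.46) + 4.0 = 8.104.
C0 = (dt - 2*K*X)/denom = (4.0 - 2*3.8*0.46)/8.104 = 0.0622.
C1 = (dt + 2*K*X)/denom = (4.0 + 2*3.8*0.46)/8.104 = 0.925.
C2 = (2*K*(1-X) - dt)/denom = 0.0128.
O2 = C0*I2 + C1*I1 + C2*O1
   = 0.0622*175 + 0.925*36 + 0.0128*72
   = 45.11 m^3/s.

45.11


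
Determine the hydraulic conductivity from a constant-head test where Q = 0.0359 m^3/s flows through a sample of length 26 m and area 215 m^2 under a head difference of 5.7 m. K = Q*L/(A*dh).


From K = Q*L / (A*dh):
Numerator: Q*L = 0.0359 * 26 = 0.9334.
Denominator: A*dh = 215 * 5.7 = 1225.5.
K = 0.9334 / 1225.5 = 0.000762 m/s.

0.000762


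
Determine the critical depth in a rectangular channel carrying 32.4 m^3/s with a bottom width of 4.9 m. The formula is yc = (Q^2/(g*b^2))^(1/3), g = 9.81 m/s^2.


Using yc = (Q^2 / (g * b^2))^(1/3):
Q^2 = 32.4^2 = 1049.76.
g * b^2 = 9.81 * 4.9^2 = 9.81 * 24.01 = 235.54.
Q^2 / (g*b^2) = 1049.76 / 235.54 = 4.4568.
yc = 4.4568^(1/3) = 1.6457 m.

1.6457


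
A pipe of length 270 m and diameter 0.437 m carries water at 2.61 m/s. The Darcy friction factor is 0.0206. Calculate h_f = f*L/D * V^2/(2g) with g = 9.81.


Darcy-Weisbach equation: h_f = f * (L/D) * V^2/(2g).
f * L/D = 0.0206 * 270/0.437 = 12.7277.
V^2/(2g) = 2.61^2 / (2*9.81) = 6.8121 / 19.62 = 0.3472 m.
h_f = 12.7277 * 0.3472 = 4.419 m.

4.419


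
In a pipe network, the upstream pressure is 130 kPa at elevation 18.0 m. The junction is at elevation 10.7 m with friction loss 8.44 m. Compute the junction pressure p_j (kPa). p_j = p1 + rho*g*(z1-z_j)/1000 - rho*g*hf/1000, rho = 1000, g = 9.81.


Junction pressure: p_j = p1 + rho*g*(z1 - z_j)/1000 - rho*g*hf/1000.
Elevation term = 1000*9.81*(18.0 - 10.7)/1000 = 71.613 kPa.
Friction term = 1000*9.81*8.44/1000 = 82.796 kPa.
p_j = 130 + 71.613 - 82.796 = 118.82 kPa.

118.82


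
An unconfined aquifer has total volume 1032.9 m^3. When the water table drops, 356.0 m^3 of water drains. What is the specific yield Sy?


Specific yield Sy = Volume drained / Total volume.
Sy = 356.0 / 1032.9
   = 0.3447.

0.3447


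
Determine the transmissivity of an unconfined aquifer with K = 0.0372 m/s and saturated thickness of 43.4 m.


Transmissivity is defined as T = K * h.
T = 0.0372 * 43.4
  = 1.6145 m^2/s.

1.6145


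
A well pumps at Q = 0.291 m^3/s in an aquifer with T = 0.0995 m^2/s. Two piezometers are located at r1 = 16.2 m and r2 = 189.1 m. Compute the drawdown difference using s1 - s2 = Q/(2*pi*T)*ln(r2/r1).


Thiem equation: s1 - s2 = Q/(2*pi*T) * ln(r2/r1).
ln(r2/r1) = ln(189.1/16.2) = 2.4573.
Q/(2*pi*T) = 0.291 / (2*pi*0.0995) = 0.291 / 0.6252 = 0.4655.
s1 - s2 = 0.4655 * 2.4573 = 1.1438 m.

1.1438


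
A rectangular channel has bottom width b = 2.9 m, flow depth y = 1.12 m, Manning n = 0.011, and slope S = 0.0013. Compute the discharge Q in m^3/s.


For a rectangular channel, the cross-sectional area A = b * y = 2.9 * 1.12 = 3.25 m^2.
The wetted perimeter P = b + 2y = 2.9 + 2*1.12 = 5.14 m.
Hydraulic radius R = A/P = 3.25/5.14 = 0.6319 m.
Velocity V = (1/n)*R^(2/3)*S^(1/2) = (1/0.011)*0.6319^(2/3)*0.0013^(1/2) = 2.4137 m/s.
Discharge Q = A * V = 3.25 * 2.4137 = 7.84 m^3/s.

7.84


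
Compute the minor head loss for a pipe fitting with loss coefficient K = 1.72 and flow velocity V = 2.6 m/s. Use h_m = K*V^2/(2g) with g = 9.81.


Minor loss formula: h_m = K * V^2/(2g).
V^2 = 2.6^2 = 6.76.
V^2/(2g) = 6.76 / 19.62 = 0.3445 m.
h_m = 1.72 * 0.3445 = 0.5926 m.

0.5926


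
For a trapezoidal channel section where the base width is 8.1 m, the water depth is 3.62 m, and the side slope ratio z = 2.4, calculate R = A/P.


For a trapezoidal section with side slope z:
A = (b + z*y)*y = (8.1 + 2.4*3.62)*3.62 = 60.773 m^2.
P = b + 2*y*sqrt(1 + z^2) = 8.1 + 2*3.62*sqrt(1 + 2.4^2) = 26.924 m.
R = A/P = 60.773 / 26.924 = 2.2572 m.

2.2572


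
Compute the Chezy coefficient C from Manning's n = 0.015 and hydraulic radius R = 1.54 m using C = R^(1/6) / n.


The Chezy coefficient relates to Manning's n through C = R^(1/6) / n.
R^(1/6) = 1.54^(1/6) = 1.074616.
C = 1.074616 / 0.015 = 71.64 m^(1/2)/s.

71.64


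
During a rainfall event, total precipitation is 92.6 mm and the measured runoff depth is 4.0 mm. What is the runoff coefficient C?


The runoff coefficient C = runoff depth / rainfall depth.
C = 4.0 / 92.6
  = 0.0432.

0.0432


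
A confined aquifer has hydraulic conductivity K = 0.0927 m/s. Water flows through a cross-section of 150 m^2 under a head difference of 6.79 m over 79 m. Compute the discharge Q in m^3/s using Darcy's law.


Darcy's law: Q = K * A * i, where i = dh/L.
Hydraulic gradient i = 6.79 / 79 = 0.085949.
Q = 0.0927 * 150 * 0.085949
  = 1.1951 m^3/s.

1.1951


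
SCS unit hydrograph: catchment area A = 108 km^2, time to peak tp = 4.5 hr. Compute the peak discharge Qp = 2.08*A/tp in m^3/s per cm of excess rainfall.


SCS formula: Qp = 2.08 * A / tp.
Qp = 2.08 * 108 / 4.5
   = 224.64 / 4.5
   = 49.92 m^3/s per cm.

49.92


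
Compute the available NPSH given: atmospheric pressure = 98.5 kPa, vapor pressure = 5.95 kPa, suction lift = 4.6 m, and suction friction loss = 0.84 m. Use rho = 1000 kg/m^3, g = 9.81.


NPSHa = p_atm/(rho*g) - z_s - hf_s - p_vap/(rho*g).
p_atm/(rho*g) = 98.5*1000 / (1000*9.81) = 10.041 m.
p_vap/(rho*g) = 5.95*1000 / (1000*9.81) = 0.607 m.
NPSHa = 10.041 - 4.6 - 0.84 - 0.607
      = 3.99 m.

3.99


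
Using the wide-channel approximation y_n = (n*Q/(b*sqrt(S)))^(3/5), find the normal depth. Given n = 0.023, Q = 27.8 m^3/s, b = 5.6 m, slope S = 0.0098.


We use the wide-channel approximation y_n = (n*Q/(b*sqrt(S)))^(3/5).
sqrt(S) = sqrt(0.0098) = 0.098995.
Numerator: n*Q = 0.023 * 27.8 = 0.6394.
Denominator: b*sqrt(S) = 5.6 * 0.098995 = 0.554372.
arg = 1.1534.
y_n = 1.1534^(3/5) = 1.0894 m.

1.0894


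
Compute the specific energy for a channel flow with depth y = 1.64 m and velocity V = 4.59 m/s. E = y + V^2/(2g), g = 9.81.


Specific energy E = y + V^2/(2g).
Velocity head = V^2/(2g) = 4.59^2 / (2*9.81) = 21.0681 / 19.62 = 1.0738 m.
E = 1.64 + 1.0738 = 2.7138 m.

2.7138


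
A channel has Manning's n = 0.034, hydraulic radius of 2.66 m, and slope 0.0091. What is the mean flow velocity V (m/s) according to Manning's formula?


Manning's equation gives V = (1/n) * R^(2/3) * S^(1/2).
First, compute R^(2/3) = 2.66^(2/3) = 1.9198.
Next, S^(1/2) = 0.0091^(1/2) = 0.095394.
Then 1/n = 1/0.034 = 29.41.
V = 29.41 * 1.9198 * 0.095394 = 5.3864 m/s.

5.3864


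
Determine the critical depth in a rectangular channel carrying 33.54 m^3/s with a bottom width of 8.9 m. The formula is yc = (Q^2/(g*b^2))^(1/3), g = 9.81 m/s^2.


Using yc = (Q^2 / (g * b^2))^(1/3):
Q^2 = 33.54^2 = 1124.93.
g * b^2 = 9.81 * 8.9^2 = 9.81 * 79.21 = 777.05.
Q^2 / (g*b^2) = 1124.93 / 777.05 = 1.4477.
yc = 1.4477^(1/3) = 1.1313 m.

1.1313


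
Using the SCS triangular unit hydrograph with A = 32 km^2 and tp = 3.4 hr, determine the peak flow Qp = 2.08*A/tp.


SCS formula: Qp = 2.08 * A / tp.
Qp = 2.08 * 32 / 3.4
   = 66.56 / 3.4
   = 19.58 m^3/s per cm.

19.58


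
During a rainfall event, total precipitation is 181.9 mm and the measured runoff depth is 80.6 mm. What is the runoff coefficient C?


The runoff coefficient C = runoff depth / rainfall depth.
C = 80.6 / 181.9
  = 0.4431.

0.4431


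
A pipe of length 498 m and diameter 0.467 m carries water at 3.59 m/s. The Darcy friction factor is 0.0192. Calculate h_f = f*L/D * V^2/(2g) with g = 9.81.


Darcy-Weisbach equation: h_f = f * (L/D) * V^2/(2g).
f * L/D = 0.0192 * 498/0.467 = 20.4745.
V^2/(2g) = 3.59^2 / (2*9.81) = 12.8881 / 19.62 = 0.6569 m.
h_f = 20.4745 * 0.6569 = 13.449 m.

13.449


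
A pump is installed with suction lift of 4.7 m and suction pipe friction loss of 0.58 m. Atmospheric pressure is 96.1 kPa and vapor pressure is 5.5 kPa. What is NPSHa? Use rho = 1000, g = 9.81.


NPSHa = p_atm/(rho*g) - z_s - hf_s - p_vap/(rho*g).
p_atm/(rho*g) = 96.1*1000 / (1000*9.81) = 9.796 m.
p_vap/(rho*g) = 5.5*1000 / (1000*9.81) = 0.561 m.
NPSHa = 9.796 - 4.7 - 0.58 - 0.561
      = 3.96 m.

3.96


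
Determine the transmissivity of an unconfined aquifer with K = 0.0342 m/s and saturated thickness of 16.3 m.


Transmissivity is defined as T = K * h.
T = 0.0342 * 16.3
  = 0.5575 m^2/s.

0.5575


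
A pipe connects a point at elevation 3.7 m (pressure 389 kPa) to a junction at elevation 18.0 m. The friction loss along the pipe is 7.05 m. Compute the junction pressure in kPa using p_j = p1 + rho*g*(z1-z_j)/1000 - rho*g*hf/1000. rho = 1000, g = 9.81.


Junction pressure: p_j = p1 + rho*g*(z1 - z_j)/1000 - rho*g*hf/1000.
Elevation term = 1000*9.81*(3.7 - 18.0)/1000 = -140.283 kPa.
Friction term = 1000*9.81*7.05/1000 = 69.16 kPa.
p_j = 389 + -140.283 - 69.16 = 179.56 kPa.

179.56


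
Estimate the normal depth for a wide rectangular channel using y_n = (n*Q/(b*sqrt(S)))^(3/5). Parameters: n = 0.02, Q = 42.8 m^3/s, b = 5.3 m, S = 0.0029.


We use the wide-channel approximation y_n = (n*Q/(b*sqrt(S)))^(3/5).
sqrt(S) = sqrt(0.0029) = 0.053852.
Numerator: n*Q = 0.02 * 42.8 = 0.856.
Denominator: b*sqrt(S) = 5.3 * 0.053852 = 0.285416.
arg = 2.9992.
y_n = 2.9992^(3/5) = 1.9329 m.

1.9329


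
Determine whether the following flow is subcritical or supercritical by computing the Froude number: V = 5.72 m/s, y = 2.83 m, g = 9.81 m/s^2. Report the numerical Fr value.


The Froude number is defined as Fr = V / sqrt(g*y).
g*y = 9.81 * 2.83 = 27.7623.
sqrt(g*y) = sqrt(27.7623) = 5.269.
Fr = 5.72 / 5.269 = 1.0856.
Since Fr > 1, the flow is supercritical.

1.0856


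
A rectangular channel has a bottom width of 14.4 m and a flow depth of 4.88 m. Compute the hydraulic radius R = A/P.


For a rectangular section:
Flow area A = b * y = 14.4 * 4.88 = 70.27 m^2.
Wetted perimeter P = b + 2y = 14.4 + 2*4.88 = 24.16 m.
Hydraulic radius R = A/P = 70.27 / 24.16 = 2.9086 m.

2.9086


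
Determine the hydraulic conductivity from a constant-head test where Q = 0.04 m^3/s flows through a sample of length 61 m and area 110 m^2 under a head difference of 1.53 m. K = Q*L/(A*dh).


From K = Q*L / (A*dh):
Numerator: Q*L = 0.04 * 61 = 2.44.
Denominator: A*dh = 110 * 1.53 = 168.3.
K = 2.44 / 168.3 = 0.014498 m/s.

0.014498


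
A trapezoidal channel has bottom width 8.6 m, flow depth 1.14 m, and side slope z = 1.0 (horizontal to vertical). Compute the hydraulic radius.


For a trapezoidal section with side slope z:
A = (b + z*y)*y = (8.6 + 1.0*1.14)*1.14 = 11.104 m^2.
P = b + 2*y*sqrt(1 + z^2) = 8.6 + 2*1.14*sqrt(1 + 1.0^2) = 11.824 m.
R = A/P = 11.104 / 11.824 = 0.939 m.

0.939


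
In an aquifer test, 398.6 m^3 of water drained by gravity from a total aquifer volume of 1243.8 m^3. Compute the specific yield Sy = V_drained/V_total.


Specific yield Sy = Volume drained / Total volume.
Sy = 398.6 / 1243.8
   = 0.3205.

0.3205


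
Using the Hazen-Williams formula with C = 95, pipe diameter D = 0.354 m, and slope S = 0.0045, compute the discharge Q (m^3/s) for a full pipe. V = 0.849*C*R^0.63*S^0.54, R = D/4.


For a full circular pipe, R = D/4 = 0.354/4 = 0.0885 m.
V = 0.849 * 95 * 0.0885^0.63 * 0.0045^0.54
  = 0.849 * 95 * 0.217057 * 0.054042
  = 0.9461 m/s.
Pipe area A = pi*D^2/4 = pi*0.354^2/4 = 0.0984 m^2.
Q = A * V = 0.0984 * 0.9461 = 0.0931 m^3/s.

0.0931


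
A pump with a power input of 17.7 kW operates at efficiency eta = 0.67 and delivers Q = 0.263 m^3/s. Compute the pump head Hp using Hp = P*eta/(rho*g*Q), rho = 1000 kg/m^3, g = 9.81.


Pump head formula: Hp = P * eta / (rho * g * Q).
Numerator: P * eta = 17.7 * 1000 * 0.67 = 11859.0 W.
Denominator: rho * g * Q = 1000 * 9.81 * 0.263 = 2580.03.
Hp = 11859.0 / 2580.03 = 4.6 m.

4.6


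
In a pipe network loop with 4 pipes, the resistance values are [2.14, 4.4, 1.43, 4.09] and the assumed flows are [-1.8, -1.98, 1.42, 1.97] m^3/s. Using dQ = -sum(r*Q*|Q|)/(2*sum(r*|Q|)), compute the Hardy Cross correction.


Numerator terms (r*Q*|Q|): 2.14*-1.8*|-1.8| = -6.9336; 4.4*-1.98*|-1.98| = -17.2498; 1.43*1.42*|1.42| = 2.8835; 4.09*1.97*|1.97| = 15.8729.
Sum of numerator = -5.427.
Denominator terms (r*|Q|): 2.14*|-1.8| = 3.852; 4.4*|-1.98| = 8.712; 1.43*|1.42| = 2.0306; 4.09*|1.97| = 8.0573.
2 * sum of denominator = 2 * 22.6519 = 45.3038.
dQ = --5.427 / 45.3038 = 0.1198 m^3/s.

0.1198


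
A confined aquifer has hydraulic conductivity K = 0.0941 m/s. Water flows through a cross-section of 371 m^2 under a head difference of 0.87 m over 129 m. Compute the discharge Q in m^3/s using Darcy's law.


Darcy's law: Q = K * A * i, where i = dh/L.
Hydraulic gradient i = 0.87 / 129 = 0.006744.
Q = 0.0941 * 371 * 0.006744
  = 0.2354 m^3/s.

0.2354


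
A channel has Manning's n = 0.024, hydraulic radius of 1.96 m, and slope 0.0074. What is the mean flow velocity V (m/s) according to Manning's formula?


Manning's equation gives V = (1/n) * R^(2/3) * S^(1/2).
First, compute R^(2/3) = 1.96^(2/3) = 1.5662.
Next, S^(1/2) = 0.0074^(1/2) = 0.086023.
Then 1/n = 1/0.024 = 41.67.
V = 41.67 * 1.5662 * 0.086023 = 5.6136 m/s.

5.6136


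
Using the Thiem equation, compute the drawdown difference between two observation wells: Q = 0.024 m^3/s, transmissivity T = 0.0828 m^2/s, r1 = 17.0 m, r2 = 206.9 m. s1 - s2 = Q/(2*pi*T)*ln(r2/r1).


Thiem equation: s1 - s2 = Q/(2*pi*T) * ln(r2/r1).
ln(r2/r1) = ln(206.9/17.0) = 2.499.
Q/(2*pi*T) = 0.024 / (2*pi*0.0828) = 0.024 / 0.5202 = 0.0461.
s1 - s2 = 0.0461 * 2.499 = 0.1153 m.

0.1153


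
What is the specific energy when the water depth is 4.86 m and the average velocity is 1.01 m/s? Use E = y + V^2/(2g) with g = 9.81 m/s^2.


Specific energy E = y + V^2/(2g).
Velocity head = V^2/(2g) = 1.01^2 / (2*9.81) = 1.0201 / 19.62 = 0.052 m.
E = 4.86 + 0.052 = 4.912 m.

4.912


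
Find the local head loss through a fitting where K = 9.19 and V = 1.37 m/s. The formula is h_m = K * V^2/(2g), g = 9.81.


Minor loss formula: h_m = K * V^2/(2g).
V^2 = 1.37^2 = 1.8769.
V^2/(2g) = 1.8769 / 19.62 = 0.0957 m.
h_m = 9.19 * 0.0957 = 0.8791 m.

0.8791


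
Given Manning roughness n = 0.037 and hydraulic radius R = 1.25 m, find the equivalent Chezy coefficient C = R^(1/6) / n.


The Chezy coefficient relates to Manning's n through C = R^(1/6) / n.
R^(1/6) = 1.25^(1/6) = 1.037891.
C = 1.037891 / 0.037 = 28.05 m^(1/2)/s.

28.05


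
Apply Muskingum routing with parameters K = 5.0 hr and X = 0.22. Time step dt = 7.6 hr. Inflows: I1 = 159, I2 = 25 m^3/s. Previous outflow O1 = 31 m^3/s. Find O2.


Muskingum coefficients:
denom = 2*K*(1-X) + dt = 2*5.0*(1-0.22) + 7.6 = 15.4.
C0 = (dt - 2*K*X)/denom = (7.6 - 2*5.0*0.22)/15.4 = 0.3506.
C1 = (dt + 2*K*X)/denom = (7.6 + 2*5.0*0.22)/15.4 = 0.6364.
C2 = (2*K*(1-X) - dt)/denom = 0.013.
O2 = C0*I2 + C1*I1 + C2*O1
   = 0.3506*25 + 0.6364*159 + 0.013*31
   = 110.35 m^3/s.

110.35


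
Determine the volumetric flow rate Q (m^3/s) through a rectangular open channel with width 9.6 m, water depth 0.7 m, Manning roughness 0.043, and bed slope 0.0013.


For a rectangular channel, the cross-sectional area A = b * y = 9.6 * 0.7 = 6.72 m^2.
The wetted perimeter P = b + 2y = 9.6 + 2*0.7 = 11.0 m.
Hydraulic radius R = A/P = 6.72/11.0 = 0.6109 m.
Velocity V = (1/n)*R^(2/3)*S^(1/2) = (1/0.043)*0.6109^(2/3)*0.0013^(1/2) = 0.6037 m/s.
Discharge Q = A * V = 6.72 * 0.6037 = 4.057 m^3/s.

4.057


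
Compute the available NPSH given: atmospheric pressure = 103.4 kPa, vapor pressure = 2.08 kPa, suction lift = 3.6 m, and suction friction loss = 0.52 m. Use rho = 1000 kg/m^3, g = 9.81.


NPSHa = p_atm/(rho*g) - z_s - hf_s - p_vap/(rho*g).
p_atm/(rho*g) = 103.4*1000 / (1000*9.81) = 10.54 m.
p_vap/(rho*g) = 2.08*1000 / (1000*9.81) = 0.212 m.
NPSHa = 10.54 - 3.6 - 0.52 - 0.212
      = 6.21 m.

6.21


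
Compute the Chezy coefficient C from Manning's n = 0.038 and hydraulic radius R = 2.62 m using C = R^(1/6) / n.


The Chezy coefficient relates to Manning's n through C = R^(1/6) / n.
R^(1/6) = 2.62^(1/6) = 1.174132.
C = 1.174132 / 0.038 = 30.9 m^(1/2)/s.

30.9


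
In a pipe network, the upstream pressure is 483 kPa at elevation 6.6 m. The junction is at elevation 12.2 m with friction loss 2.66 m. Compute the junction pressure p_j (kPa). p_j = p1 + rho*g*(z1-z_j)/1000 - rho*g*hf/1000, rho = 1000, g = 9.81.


Junction pressure: p_j = p1 + rho*g*(z1 - z_j)/1000 - rho*g*hf/1000.
Elevation term = 1000*9.81*(6.6 - 12.2)/1000 = -54.936 kPa.
Friction term = 1000*9.81*2.66/1000 = 26.095 kPa.
p_j = 483 + -54.936 - 26.095 = 401.97 kPa.

401.97
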